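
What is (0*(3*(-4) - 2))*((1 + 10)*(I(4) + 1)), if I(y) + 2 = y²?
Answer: 0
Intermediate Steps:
I(y) = -2 + y²
(0*(3*(-4) - 2))*((1 + 10)*(I(4) + 1)) = (0*(3*(-4) - 2))*((1 + 10)*((-2 + 4²) + 1)) = (0*(-12 - 2))*(11*((-2 + 16) + 1)) = (0*(-14))*(11*(14 + 1)) = 0*(11*15) = 0*165 = 0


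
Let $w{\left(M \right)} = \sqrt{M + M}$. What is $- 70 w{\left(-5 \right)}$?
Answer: $- 70 i \sqrt{10} \approx - 221.36 i$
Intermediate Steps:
$w{\left(M \right)} = \sqrt{2} \sqrt{M}$ ($w{\left(M \right)} = \sqrt{2 M} = \sqrt{2} \sqrt{M}$)
$- 70 w{\left(-5 \right)} = - 70 \sqrt{2} \sqrt{-5} = - 70 \sqrt{2} i \sqrt{5} = - 70 i \sqrt{10}$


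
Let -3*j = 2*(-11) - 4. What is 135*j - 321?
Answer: 849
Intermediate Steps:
j = 26/3 (j = -(2*(-11) - 4)/3 = -(-22 - 4)/3 = -1/3*(-26) = 26/3 ≈ 8.6667)
135*j - 321 = 135*(26/3) - 321 = 1170 - 321 = 849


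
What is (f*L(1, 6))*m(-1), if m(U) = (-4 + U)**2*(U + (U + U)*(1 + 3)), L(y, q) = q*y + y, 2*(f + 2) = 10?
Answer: -4725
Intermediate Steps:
f = 3 (f = -2 + (1/2)*10 = -2 + 5 = 3)
L(y, q) = y + q*y
m(U) = 9*U*(-4 + U)**2 (m(U) = (-4 + U)**2*(U + (2*U)*4) = (-4 + U)**2*(U + 8*U) = (-4 + U)**2*(9*U) = 9*U*(-4 + U)**2)
(f*L(1, 6))*m(-1) = (3*(1*(1 + 6)))*(9*(-1)*(-4 - 1)**2) = (3*(1*7))*(9*(-1)*(-5)**2) = (3*7)*(9*(-1)*25) = 21*(-225) = -4725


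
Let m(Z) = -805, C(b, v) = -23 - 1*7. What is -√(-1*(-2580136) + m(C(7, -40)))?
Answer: -√2579331 ≈ -1606.0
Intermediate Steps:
C(b, v) = -30 (C(b, v) = -23 - 7 = -30)
-√(-1*(-2580136) + m(C(7, -40))) = -√(-1*(-2580136) - 805) = -√(2580136 - 805) = -√2579331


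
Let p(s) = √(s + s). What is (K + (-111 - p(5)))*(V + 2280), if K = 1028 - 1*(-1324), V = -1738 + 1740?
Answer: 5113962 - 2282*√10 ≈ 5.1067e+6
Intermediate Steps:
V = 2
p(s) = √2*√s (p(s) = √(2*s) = √2*√s)
K = 2352 (K = 1028 + 1324 = 2352)
(K + (-111 - p(5)))*(V + 2280) = (2352 + (-111 - √2*√5))*(2 + 2280) = (2352 + (-111 - √10))*2282 = (2241 - √10)*2282 = 5113962 - 2282*√10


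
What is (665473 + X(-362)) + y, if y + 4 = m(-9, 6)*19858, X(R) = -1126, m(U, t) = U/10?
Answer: 3232354/5 ≈ 6.4647e+5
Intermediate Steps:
m(U, t) = U/10 (m(U, t) = U*(⅒) = U/10)
y = -89381/5 (y = -4 + ((⅒)*(-9))*19858 = -4 - 9/10*19858 = -4 - 89361/5 = -89381/5 ≈ -17876.)
(665473 + X(-362)) + y = (665473 - 1126) - 89381/5 = 664347 - 89381/5 = 3232354/5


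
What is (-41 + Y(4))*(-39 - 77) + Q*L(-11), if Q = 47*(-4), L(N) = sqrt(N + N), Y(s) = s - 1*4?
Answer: 4756 - 188*I*sqrt(22) ≈ 4756.0 - 881.8*I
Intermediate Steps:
Y(s) = -4 + s (Y(s) = s - 4 = -4 + s)
L(N) = sqrt(2)*sqrt(N) (L(N) = sqrt(2*N) = sqrt(2)*sqrt(N))
Q = -188
(-41 + Y(4))*(-39 - 77) + Q*L(-11) = (-41 + (-4 + 4))*(-39 - 77) - 188*sqrt(2)*sqrt(-11) = (-41 + 0)*(-116) - 188*sqrt(2)*I*sqrt(11) = -41*(-116) - 188*I*sqrt(22) = 4756 - 188*I*sqrt(22)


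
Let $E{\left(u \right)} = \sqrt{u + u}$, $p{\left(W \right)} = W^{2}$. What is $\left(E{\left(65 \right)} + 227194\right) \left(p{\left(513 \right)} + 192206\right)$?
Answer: $103458467750 + 455375 \sqrt{130} \approx 1.0346 \cdot 10^{11}$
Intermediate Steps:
$E{\left(u \right)} = \sqrt{2} \sqrt{u}$ ($E{\left(u \right)} = \sqrt{2 u} = \sqrt{2} \sqrt{u}$)
$\left(E{\left(65 \right)} + 227194\right) \left(p{\left(513 \right)} + 192206\right) = \left(\sqrt{2} \sqrt{65} + 227194\right) \left(513^{2} + 192206\right) = \left(\sqrt{130} + 227194\right) \left(263169 + 192206\right) = \left(227194 + \sqrt{130}\right) 455375 = 103458467750 + 455375 \sqrt{130}$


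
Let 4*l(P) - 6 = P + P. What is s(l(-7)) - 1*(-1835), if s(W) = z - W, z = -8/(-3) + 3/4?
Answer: 22085/12 ≈ 1840.4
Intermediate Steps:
z = 41/12 (z = -8*(-⅓) + 3*(¼) = 8/3 + ¾ = 41/12 ≈ 3.4167)
l(P) = 3/2 + P/2 (l(P) = 3/2 + (P + P)/4 = 3/2 + (2*P)/4 = 3/2 + P/2)
s(W) = 41/12 - W
s(l(-7)) - 1*(-1835) = (41/12 - (3/2 + (½)*(-7))) - 1*(-1835) = (41/12 - (3/2 - 7/2)) + 1835 = (41/12 - 1*(-2)) + 1835 = (41/12 + 2) + 1835 = 65/12 + 1835 = 22085/12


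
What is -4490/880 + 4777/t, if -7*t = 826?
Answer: -236679/5192 ≈ -45.585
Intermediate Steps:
t = -118 (t = -⅐*826 = -118)
-4490/880 + 4777/t = -4490/880 + 4777/(-118) = -4490*1/880 + 4777*(-1/118) = -449/88 - 4777/118 = -236679/5192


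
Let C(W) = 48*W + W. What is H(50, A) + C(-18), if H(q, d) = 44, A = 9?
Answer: -838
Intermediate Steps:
C(W) = 49*W
H(50, A) + C(-18) = 44 + 49*(-18) = 44 - 882 = -838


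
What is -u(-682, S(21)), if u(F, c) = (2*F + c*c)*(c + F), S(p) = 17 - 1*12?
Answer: -906503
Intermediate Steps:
S(p) = 5 (S(p) = 17 - 12 = 5)
u(F, c) = (F + c)*(c**2 + 2*F) (u(F, c) = (2*F + c**2)*(F + c) = (c**2 + 2*F)*(F + c) = (F + c)*(c**2 + 2*F))
-u(-682, S(21)) = -(5**3 + 2*(-682)**2 - 682*5**2 + 2*(-682)*5) = -(125 + 2*465124 - 682*25 - 6820) = -(125 + 930248 - 17050 - 6820) = -1*906503 = -906503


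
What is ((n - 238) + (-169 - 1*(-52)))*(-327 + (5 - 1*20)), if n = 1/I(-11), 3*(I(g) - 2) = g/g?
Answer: 848844/7 ≈ 1.2126e+5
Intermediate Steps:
I(g) = 7/3 (I(g) = 2 + (g/g)/3 = 2 + (⅓)*1 = 2 + ⅓ = 7/3)
n = 3/7 (n = 1/(7/3) = 3/7 ≈ 0.42857)
((n - 238) + (-169 - 1*(-52)))*(-327 + (5 - 1*20)) = ((3/7 - 238) + (-169 - 1*(-52)))*(-327 + (5 - 1*20)) = (-1663/7 + (-169 + 52))*(-327 + (5 - 20)) = (-1663/7 - 117)*(-327 - 15) = -2482/7*(-342) = 848844/7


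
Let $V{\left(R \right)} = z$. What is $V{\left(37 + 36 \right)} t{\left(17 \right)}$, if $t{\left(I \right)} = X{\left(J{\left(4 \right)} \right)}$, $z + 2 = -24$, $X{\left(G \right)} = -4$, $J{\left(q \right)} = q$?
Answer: $104$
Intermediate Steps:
$z = -26$ ($z = -2 - 24 = -26$)
$t{\left(I \right)} = -4$
$V{\left(R \right)} = -26$
$V{\left(37 + 36 \right)} t{\left(17 \right)} = \left(-26\right) \left(-4\right) = 104$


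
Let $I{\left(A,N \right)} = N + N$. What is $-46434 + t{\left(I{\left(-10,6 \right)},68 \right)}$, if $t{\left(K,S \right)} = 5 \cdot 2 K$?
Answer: $-46314$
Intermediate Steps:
$I{\left(A,N \right)} = 2 N$
$t{\left(K,S \right)} = 10 K$
$-46434 + t{\left(I{\left(-10,6 \right)},68 \right)} = -46434 + 10 \cdot 2 \cdot 6 = -46434 + 10 \cdot 12 = -46434 + 120 = -46314$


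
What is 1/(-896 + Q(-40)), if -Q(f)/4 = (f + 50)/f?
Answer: -1/895 ≈ -0.0011173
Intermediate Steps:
Q(f) = -4*(50 + f)/f (Q(f) = -4*(f + 50)/f = -4*(50 + f)/f)
1/(-896 + Q(-40)) = 1/(-896 + (-4 - 200/(-40))) = 1/(-896 + (-4 - 200*(-1/40))) = 1/(-896 + (-4 + 5)) = 1/(-896 + 1) = 1/(-895) = -1/895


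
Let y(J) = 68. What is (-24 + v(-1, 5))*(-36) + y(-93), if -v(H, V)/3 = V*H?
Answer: 392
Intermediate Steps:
v(H, V) = -3*H*V (v(H, V) = -3*V*H = -3*H*V)
(-24 + v(-1, 5))*(-36) + y(-93) = (-24 - 3*(-1)*5)*(-36) + 68 = (-24 + 15)*(-36) + 68 = -9*(-36) + 68 = 324 + 68 = 392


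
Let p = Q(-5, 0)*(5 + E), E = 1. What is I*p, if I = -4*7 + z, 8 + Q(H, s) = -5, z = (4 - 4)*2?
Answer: 2184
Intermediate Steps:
z = 0 (z = 0*2 = 0)
Q(H, s) = -13 (Q(H, s) = -8 - 5 = -13)
I = -28 (I = -4*7 + 0 = -28 + 0 = -28)
p = -78 (p = -13*(5 + 1) = -13*6 = -78)
I*p = -28*(-78) = 2184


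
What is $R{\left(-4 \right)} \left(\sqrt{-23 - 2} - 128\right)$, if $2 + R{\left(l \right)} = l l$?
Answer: $-1792 + 70 i \approx -1792.0 + 70.0 i$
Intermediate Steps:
$R{\left(l \right)} = -2 + l^{2}$ ($R{\left(l \right)} = -2 + l l = -2 + l^{2}$)
$R{\left(-4 \right)} \left(\sqrt{-23 - 2} - 128\right) = \left(-2 + \left(-4\right)^{2}\right) \left(\sqrt{-23 - 2} - 128\right) = \left(-2 + 16\right) \left(\sqrt{-25} - 128\right) = 14 \left(5 i - 128\right) = 14 \left(-128 + 5 i\right) = -1792 + 70 i$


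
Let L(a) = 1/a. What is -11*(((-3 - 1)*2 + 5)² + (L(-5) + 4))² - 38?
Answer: -46006/25 ≈ -1840.2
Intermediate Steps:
L(a) = 1/a
-11*(((-3 - 1)*2 + 5)² + (L(-5) + 4))² - 38 = -11*(((-3 - 1)*2 + 5)² + (1/(-5) + 4))² - 38 = -11*((-4*2 + 5)² + (-⅕ + 4))² - 38 = -11*((-8 + 5)² + 19/5)² - 38 = -11*((-3)² + 19/5)² - 38 = -11*(9 + 19/5)² - 38 = -11*(64/5)² - 38 = -11*4096/25 - 38 = -45056/25 - 38 = -46006/25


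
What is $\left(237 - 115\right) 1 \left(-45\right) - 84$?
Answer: $-5574$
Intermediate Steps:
$\left(237 - 115\right) 1 \left(-45\right) - 84 = 122 \left(-45\right) - 84 = -5490 - 84 = -5574$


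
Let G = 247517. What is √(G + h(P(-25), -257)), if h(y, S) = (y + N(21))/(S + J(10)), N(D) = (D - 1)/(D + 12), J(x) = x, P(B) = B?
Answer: 8*√256949051073/8151 ≈ 497.51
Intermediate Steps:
N(D) = (-1 + D)/(12 + D)
h(y, S) = (20/33 + y)/(10 + S) (h(y, S) = (y + (-1 + 21)/(12 + 21))/(S + 10) = (y + 20/33)/(10 + S) = (20/33 + y)/(10 + S))
√(G + h(P(-25), -257)) = √(247517 + (20/33 - 25)/(10 - 257)) = √(247517 - 805/33/(-247)) = √(247517 - 1/247*(-805/33)) = √(247517 + 805/8151) = √(2017511872/8151) = 8*√256949051073/8151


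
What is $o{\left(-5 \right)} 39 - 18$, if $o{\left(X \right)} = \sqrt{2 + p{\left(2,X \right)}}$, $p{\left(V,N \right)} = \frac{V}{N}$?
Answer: $-18 + \frac{78 \sqrt{10}}{5} \approx 31.332$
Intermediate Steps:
$o{\left(X \right)} = \sqrt{2 + \frac{2}{X}}$
$o{\left(-5 \right)} 39 - 18 = \sqrt{2 + \frac{2}{-5}} \cdot 39 - 18 = \sqrt{2 + 2 \left(- \frac{1}{5}\right)} 39 - 18 = \sqrt{2 - \frac{2}{5}} \cdot 39 - 18 = \sqrt{\frac{8}{5}} \cdot 39 - 18 = \frac{2 \sqrt{10}}{5} \cdot 39 - 18 = \frac{78 \sqrt{10}}{5} - 18 = -18 + \frac{78 \sqrt{10}}{5}$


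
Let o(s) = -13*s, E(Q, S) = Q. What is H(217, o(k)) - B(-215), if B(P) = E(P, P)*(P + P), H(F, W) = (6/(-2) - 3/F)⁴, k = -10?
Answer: -204813278019794/2217373921 ≈ -92368.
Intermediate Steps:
H(F, W) = (-3 - 3/F)⁴ (H(F, W) = (6*(-½) - 3/F)⁴ = (-3 - 3/F)⁴)
B(P) = 2*P² (B(P) = P*(P + P) = P*(2*P) = 2*P²)
H(217, o(k)) - B(-215) = 81*(1 + 217)⁴/217⁴ - 2*(-215)² = 81*(1/2217373921)*218⁴ - 2*46225 = 81*(1/2217373921)*2258530576 - 1*92450 = 182940976656/2217373921 - 92450 = -204813278019794/2217373921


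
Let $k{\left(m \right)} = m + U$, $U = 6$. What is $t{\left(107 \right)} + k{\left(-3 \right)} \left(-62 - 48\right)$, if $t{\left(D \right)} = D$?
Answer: $-223$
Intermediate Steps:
$k{\left(m \right)} = 6 + m$ ($k{\left(m \right)} = m + 6 = 6 + m$)
$t{\left(107 \right)} + k{\left(-3 \right)} \left(-62 - 48\right) = 107 + \left(6 - 3\right) \left(-62 - 48\right) = 107 + 3 \left(-110\right) = 107 - 330 = -223$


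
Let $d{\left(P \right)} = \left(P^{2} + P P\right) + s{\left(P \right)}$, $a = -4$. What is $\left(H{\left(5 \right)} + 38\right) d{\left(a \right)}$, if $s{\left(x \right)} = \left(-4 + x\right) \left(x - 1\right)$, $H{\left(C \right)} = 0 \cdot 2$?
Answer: $2736$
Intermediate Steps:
$H{\left(C \right)} = 0$
$s{\left(x \right)} = \left(-1 + x\right) \left(-4 + x\right)$ ($s{\left(x \right)} = \left(-4 + x\right) \left(-1 + x\right) = \left(-1 + x\right) \left(-4 + x\right)$)
$d{\left(P \right)} = 4 - 5 P + 3 P^{2}$ ($d{\left(P \right)} = \left(P^{2} + P P\right) + \left(4 + P^{2} - 5 P\right) = \left(P^{2} + P^{2}\right) + \left(4 + P^{2} - 5 P\right) = 2 P^{2} + \left(4 + P^{2} - 5 P\right) = 4 - 5 P + 3 P^{2}$)
$\left(H{\left(5 \right)} + 38\right) d{\left(a \right)} = \left(0 + 38\right) \left(4 - -20 + 3 \left(-4\right)^{2}\right) = 38 \left(4 + 20 + 3 \cdot 16\right) = 38 \left(4 + 20 + 48\right) = 38 \cdot 72 = 2736$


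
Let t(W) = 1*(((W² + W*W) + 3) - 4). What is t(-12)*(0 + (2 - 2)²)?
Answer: 0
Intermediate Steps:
t(W) = -1 + 2*W² (t(W) = 1*(((W² + W²) + 3) - 4) = 1*((2*W² + 3) - 4) = 1*((3 + 2*W²) - 4) = 1*(-1 + 2*W²) = -1 + 2*W²)
t(-12)*(0 + (2 - 2)²) = (-1 + 2*(-12)²)*(0 + (2 - 2)²) = (-1 + 2*144)*(0 + 0²) = (-1 + 288)*(0 + 0) = 287*0 = 0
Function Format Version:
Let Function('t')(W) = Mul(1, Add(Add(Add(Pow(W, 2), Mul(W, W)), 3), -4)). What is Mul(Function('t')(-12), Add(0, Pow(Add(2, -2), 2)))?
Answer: 0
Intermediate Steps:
Function('t')(W) = Add(-1, Mul(2, Pow(W, 2))) (Function('t')(W) = Mul(1, Add(Add(Add(Pow(W, 2), Pow(W, 2)), 3), -4)) = Mul(1, Add(Add(Mul(2, Pow(W, 2)), 3), -4)) = Mul(1, Add(Add(3, Mul(2, Pow(W, 2))), -4)) = Mul(1, Add(-1, Mul(2, Pow(W, 2)))) = Add(-1, Mul(2, Pow(W, 2))))
Mul(Function('t')(-12), Add(0, Pow(Add(2, -2), 2))) = Mul(Add(-1, Mul(2, Pow(-12, 2))), Add(0, Pow(Add(2, -2), 2))) = Mul(Add(-1, Mul(2, 144)), Add(0, Pow(0, 2))) = Mul(Add(-1, 288), Add(0, 0)) = Mul(287, 0) = 0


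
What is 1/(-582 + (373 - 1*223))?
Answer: -1/432 ≈ -0.0023148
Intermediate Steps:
1/(-582 + (373 - 1*223)) = 1/(-582 + (373 - 223)) = 1/(-582 + 150) = 1/(-432) = -1/432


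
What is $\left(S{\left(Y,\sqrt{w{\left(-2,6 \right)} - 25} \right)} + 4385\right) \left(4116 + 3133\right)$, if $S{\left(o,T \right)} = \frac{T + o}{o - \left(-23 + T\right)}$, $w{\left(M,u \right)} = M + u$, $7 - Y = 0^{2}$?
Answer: $\frac{9759024242}{307} + \frac{268213 i \sqrt{21}}{921} \approx 3.1788 \cdot 10^{7} + 1334.5 i$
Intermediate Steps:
$Y = 7$ ($Y = 7 - 0^{2} = 7 - 0 = 7 + 0 = 7$)
$S{\left(o,T \right)} = \frac{T + o}{23 + o - T}$
$\left(S{\left(Y,\sqrt{w{\left(-2,6 \right)} - 25} \right)} + 4385\right) \left(4116 + 3133\right) = \left(\frac{\sqrt{\left(-2 + 6\right) - 25} + 7}{23 + 7 - \sqrt{\left(-2 + 6\right) - 25}} + 4385\right) \left(4116 + 3133\right) = \left(\frac{\sqrt{4 - 25} + 7}{23 + 7 - \sqrt{4 - 25}} + 4385\right) 7249 = \left(\frac{\sqrt{-21} + 7}{23 + 7 - \sqrt{-21}} + 4385\right) 7249 = \left(\frac{i \sqrt{21} + 7}{23 + 7 - i \sqrt{21}} + 4385\right) 7249 = \left(\frac{7 + i \sqrt{21}}{23 + 7 - i \sqrt{21}} + 4385\right) 7249 = \left(\frac{7 + i \sqrt{21}}{30 - i \sqrt{21}} + 4385\right) 7249 = \left(4385 + \frac{7 + i \sqrt{21}}{30 - i \sqrt{21}}\right) 7249 = 31786865 + \frac{7249 \left(7 + i \sqrt{21}\right)}{30 - i \sqrt{21}}$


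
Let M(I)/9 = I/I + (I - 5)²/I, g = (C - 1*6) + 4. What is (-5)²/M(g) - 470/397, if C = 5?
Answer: 55/8337 ≈ 0.0065971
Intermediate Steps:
g = 3 (g = (5 - 1*6) + 4 = (5 - 6) + 4 = -1 + 4 = 3)
M(I) = 9 + 9*(-5 + I)²/I (M(I) = 9*(I/I + (I - 5)²/I) = 9*(1 + (-5 + I)²/I) = 9 + 9*(-5 + I)²/I)
(-5)²/M(g) - 470/397 = (-5)²/(9 + 9*(-5 + 3)²/3) - 470/397 = 25/(9 + 9*(⅓)*(-2)²) - 470*1/397 = 25/(9 + 9*(⅓)*4) - 470/397 = 25/(9 + 12) - 470/397 = 25/21 - 470/397 = 55/8337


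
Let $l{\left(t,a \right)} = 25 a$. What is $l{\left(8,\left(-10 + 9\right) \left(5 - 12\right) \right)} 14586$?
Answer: $2552550$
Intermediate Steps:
$l{\left(8,\left(-10 + 9\right) \left(5 - 12\right) \right)} 14586 = 25 \left(-10 + 9\right) \left(5 - 12\right) 14586 = 25 \left(\left(-1\right) \left(-7\right)\right) 14586 = 25 \cdot 7 \cdot 14586 = 175 \cdot 14586 = 2552550$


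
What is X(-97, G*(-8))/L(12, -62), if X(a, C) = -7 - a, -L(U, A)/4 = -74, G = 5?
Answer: 45/148 ≈ 0.30405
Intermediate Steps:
L(U, A) = 296 (L(U, A) = -4*(-74) = 296)
X(-97, G*(-8))/L(12, -62) = (-7 - 1*(-97))/296 = (-7 + 97)*(1/296) = 90*(1/296) = 45/148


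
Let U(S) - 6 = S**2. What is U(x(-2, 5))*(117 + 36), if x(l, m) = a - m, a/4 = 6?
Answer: 56151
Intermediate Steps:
a = 24 (a = 4*6 = 24)
x(l, m) = 24 - m
U(S) = 6 + S**2
U(x(-2, 5))*(117 + 36) = (6 + (24 - 1*5)**2)*(117 + 36) = (6 + (24 - 5)**2)*153 = (6 + 19**2)*153 = (6 + 361)*153 = 367*153 = 56151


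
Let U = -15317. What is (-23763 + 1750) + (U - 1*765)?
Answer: -38095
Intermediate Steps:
(-23763 + 1750) + (U - 1*765) = (-23763 + 1750) + (-15317 - 1*765) = -22013 + (-15317 - 765) = -22013 - 16082 = -38095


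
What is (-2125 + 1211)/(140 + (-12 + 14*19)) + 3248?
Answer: 639399/197 ≈ 3245.7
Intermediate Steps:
(-2125 + 1211)/(140 + (-12 + 14*19)) + 3248 = -914/(140 + (-12 + 266)) + 3248 = -914/(140 + 254) + 3248 = -914/394 + 3248 = -914*1/394 + 3248 = -457/197 + 3248 = 639399/197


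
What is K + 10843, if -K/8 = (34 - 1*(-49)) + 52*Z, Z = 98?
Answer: -30589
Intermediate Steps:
K = -41432 (K = -8*((34 - 1*(-49)) + 52*98) = -8*((34 + 49) + 5096) = -8*(83 + 5096) = -8*5179 = -41432)
K + 10843 = -41432 + 10843 = -30589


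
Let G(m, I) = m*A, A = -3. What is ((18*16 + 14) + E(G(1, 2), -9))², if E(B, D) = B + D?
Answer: 84100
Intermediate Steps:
G(m, I) = -3*m (G(m, I) = m*(-3) = -3*m)
((18*16 + 14) + E(G(1, 2), -9))² = ((18*16 + 14) + (-3*1 - 9))² = ((288 + 14) + (-3 - 9))² = (302 - 12)² = 290² = 84100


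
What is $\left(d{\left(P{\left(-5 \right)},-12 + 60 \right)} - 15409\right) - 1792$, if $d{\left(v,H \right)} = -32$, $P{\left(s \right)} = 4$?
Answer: $-17233$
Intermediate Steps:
$\left(d{\left(P{\left(-5 \right)},-12 + 60 \right)} - 15409\right) - 1792 = \left(-32 - 15409\right) - 1792 = -15441 - 1792 = -17233$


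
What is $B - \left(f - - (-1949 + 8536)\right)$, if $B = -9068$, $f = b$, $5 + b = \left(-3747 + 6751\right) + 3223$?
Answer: $-21877$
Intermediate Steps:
$b = 6222$ ($b = -5 + \left(\left(-3747 + 6751\right) + 3223\right) = -5 + \left(3004 + 3223\right) = -5 + 6227 = 6222$)
$f = 6222$
$B - \left(f - - (-1949 + 8536)\right) = -9068 - \left(6222 - - (-1949 + 8536)\right) = -9068 - \left(6222 - \left(-1\right) 6587\right) = -9068 - \left(6222 - -6587\right) = -9068 - \left(6222 + 6587\right) = -9068 - 12809 = -21877$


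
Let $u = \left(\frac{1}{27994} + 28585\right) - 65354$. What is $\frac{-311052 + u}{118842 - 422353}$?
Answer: $\frac{9736901073}{8496486934} \approx 1.146$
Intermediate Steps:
$u = - \frac{1029311385}{27994}$ ($u = \left(\frac{1}{27994} + 28585\right) - 65354 = \frac{800208491}{27994} - 65354 = - \frac{1029311385}{27994} \approx -36769.0$)
$\frac{-311052 + u}{118842 - 422353} = \frac{-311052 - \frac{1029311385}{27994}}{118842 - 422353} = - \frac{9736901073}{27994 \left(-303511\right)} = \left(- \frac{9736901073}{27994}\right) \left(- \frac{1}{303511}\right) = \frac{9736901073}{8496486934}$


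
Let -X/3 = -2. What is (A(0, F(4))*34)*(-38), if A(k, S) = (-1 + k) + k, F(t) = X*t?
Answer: 1292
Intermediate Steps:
X = 6 (X = -3*(-2) = 6)
F(t) = 6*t
A(k, S) = -1 + 2*k
(A(0, F(4))*34)*(-38) = ((-1 + 2*0)*34)*(-38) = ((-1 + 0)*34)*(-38) = -1*34*(-38) = -34*(-38) = 1292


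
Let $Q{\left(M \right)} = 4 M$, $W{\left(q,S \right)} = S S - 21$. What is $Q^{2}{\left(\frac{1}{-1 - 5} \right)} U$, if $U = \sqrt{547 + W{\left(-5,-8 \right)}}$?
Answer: $\frac{4 \sqrt{590}}{9} \approx 10.796$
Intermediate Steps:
$W{\left(q,S \right)} = -21 + S^{2}$ ($W{\left(q,S \right)} = S^{2} - 21 = -21 + S^{2}$)
$U = \sqrt{590}$ ($U = \sqrt{547 - \left(21 - \left(-8\right)^{2}\right)} = \sqrt{547 + \left(-21 + 64\right)} = \sqrt{547 + 43} = \sqrt{590} \approx 24.29$)
$Q^{2}{\left(\frac{1}{-1 - 5} \right)} U = \left(\frac{4}{-1 - 5}\right)^{2} \sqrt{590} = \left(\frac{4}{-6}\right)^{2} \sqrt{590} = \left(4 \left(- \frac{1}{6}\right)\right)^{2} \sqrt{590} = \left(- \frac{2}{3}\right)^{2} \sqrt{590} = \frac{4 \sqrt{590}}{9}$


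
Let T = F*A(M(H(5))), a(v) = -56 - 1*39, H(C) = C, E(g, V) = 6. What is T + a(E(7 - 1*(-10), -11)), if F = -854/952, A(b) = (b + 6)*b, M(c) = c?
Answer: -9815/68 ≈ -144.34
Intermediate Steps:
A(b) = b*(6 + b) (A(b) = (6 + b)*b = b*(6 + b))
a(v) = -95 (a(v) = -56 - 39 = -95)
F = -61/68 (F = -854*1/952 = -61/68 ≈ -0.89706)
T = -3355/68 (T = -305*(6 + 5)/68 = -305*11/68 = -61/68*55 = -3355/68 ≈ -49.338)
T + a(E(7 - 1*(-10), -11)) = -3355/68 - 95 = -9815/68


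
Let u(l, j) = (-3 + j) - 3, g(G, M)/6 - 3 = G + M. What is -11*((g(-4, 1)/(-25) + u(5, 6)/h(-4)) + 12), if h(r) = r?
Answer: -132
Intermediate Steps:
g(G, M) = 18 + 6*G + 6*M (g(G, M) = 18 + 6*(G + M) = 18 + (6*G + 6*M) = 18 + 6*G + 6*M)
u(l, j) = -6 + j
-11*((g(-4, 1)/(-25) + u(5, 6)/h(-4)) + 12) = -11*(((18 + 6*(-4) + 6*1)/(-25) + (-6 + 6)/(-4)) + 12) = -11*(((18 - 24 + 6)*(-1/25) + 0*(-¼)) + 12) = -11*((0*(-1/25) + 0) + 12) = -11*((0 + 0) + 12) = -11*(0 + 12) = -11*12 = -132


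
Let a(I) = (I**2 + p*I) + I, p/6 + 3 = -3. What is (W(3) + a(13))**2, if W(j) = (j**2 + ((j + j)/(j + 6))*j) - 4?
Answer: 77841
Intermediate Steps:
p = -36 (p = -18 + 6*(-3) = -18 - 18 = -36)
a(I) = I**2 - 35*I (a(I) = (I**2 - 36*I) + I = I**2 - 35*I)
W(j) = -4 + j**2 + 2*j**2/(6 + j) (W(j) = (j**2 + ((2*j)/(6 + j))*j) - 4 = (j**2 + (2*j/(6 + j))*j) - 4 = (j**2 + 2*j**2/(6 + j)) - 4 = -4 + j**2 + 2*j**2/(6 + j))
(W(3) + a(13))**2 = ((-24 + 3**3 - 4*3 + 8*3**2)/(6 + 3) + 13*(-35 + 13))**2 = ((-24 + 27 - 12 + 8*9)/9 + 13*(-22))**2 = ((-24 + 27 - 12 + 72)/9 - 286)**2 = ((1/9)*63 - 286)**2 = (7 - 286)**2 = (-279)**2 = 77841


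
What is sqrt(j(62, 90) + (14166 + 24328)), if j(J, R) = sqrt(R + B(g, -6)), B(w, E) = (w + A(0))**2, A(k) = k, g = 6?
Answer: sqrt(38494 + 3*sqrt(14)) ≈ 196.23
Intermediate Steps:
B(w, E) = w**2 (B(w, E) = (w + 0)**2 = w**2)
j(J, R) = sqrt(36 + R) (j(J, R) = sqrt(R + 6**2) = sqrt(R + 36) = sqrt(36 + R))
sqrt(j(62, 90) + (14166 + 24328)) = sqrt(sqrt(36 + 90) + (14166 + 24328)) = sqrt(sqrt(126) + 38494) = sqrt(3*sqrt(14) + 38494) = sqrt(38494 + 3*sqrt(14))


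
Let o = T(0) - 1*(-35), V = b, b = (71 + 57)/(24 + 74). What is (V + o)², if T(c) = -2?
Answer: 2825761/2401 ≈ 1176.9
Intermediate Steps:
b = 64/49 (b = 128/98 = 128*(1/98) = 64/49 ≈ 1.3061)
V = 64/49 ≈ 1.3061
o = 33 (o = -2 - 1*(-35) = -2 + 35 = 33)
(V + o)² = (64/49 + 33)² = (1681/49)² = 2825761/2401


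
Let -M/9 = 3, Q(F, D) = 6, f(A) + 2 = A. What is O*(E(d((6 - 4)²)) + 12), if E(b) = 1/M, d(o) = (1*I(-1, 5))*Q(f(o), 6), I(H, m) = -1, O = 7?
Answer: 2261/27 ≈ 83.741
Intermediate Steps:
f(A) = -2 + A
M = -27 (M = -9*3 = -27)
d(o) = -6 (d(o) = (1*(-1))*6 = -1*6 = -6)
E(b) = -1/27 (E(b) = 1/(-27) = -1/27)
O*(E(d((6 - 4)²)) + 12) = 7*(-1/27 + 12) = 7*(323/27) = 2261/27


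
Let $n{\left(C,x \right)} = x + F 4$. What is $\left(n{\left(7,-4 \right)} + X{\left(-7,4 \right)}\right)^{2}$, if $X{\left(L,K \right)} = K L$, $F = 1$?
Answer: $784$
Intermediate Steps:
$n{\left(C,x \right)} = 4 + x$ ($n{\left(C,x \right)} = x + 1 \cdot 4 = x + 4 = 4 + x$)
$\left(n{\left(7,-4 \right)} + X{\left(-7,4 \right)}\right)^{2} = \left(\left(4 - 4\right) + 4 \left(-7\right)\right)^{2} = \left(0 - 28\right)^{2} = \left(-28\right)^{2} = 784$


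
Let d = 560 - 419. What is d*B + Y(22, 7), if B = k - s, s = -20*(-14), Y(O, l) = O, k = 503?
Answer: 31465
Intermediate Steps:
s = 280
B = 223 (B = 503 - 1*280 = 503 - 280 = 223)
d = 141
d*B + Y(22, 7) = 141*223 + 22 = 31443 + 22 = 31465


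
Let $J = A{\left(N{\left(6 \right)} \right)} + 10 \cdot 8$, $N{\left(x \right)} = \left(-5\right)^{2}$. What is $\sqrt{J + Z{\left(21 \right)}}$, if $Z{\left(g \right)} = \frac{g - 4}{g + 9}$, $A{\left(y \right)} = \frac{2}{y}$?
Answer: $\frac{\sqrt{72582}}{30} \approx 8.9803$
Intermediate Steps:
$N{\left(x \right)} = 25$
$J = \frac{2002}{25}$ ($J = \frac{2}{25} + 10 \cdot 8 = 2 \cdot \frac{1}{25} + 80 = \frac{2}{25} + 80 = \frac{2002}{25} \approx 80.08$)
$Z{\left(g \right)} = \frac{-4 + g}{9 + g}$
$\sqrt{J + Z{\left(21 \right)}} = \sqrt{\frac{2002}{25} + \frac{-4 + 21}{9 + 21}} = \sqrt{\frac{2002}{25} + \frac{1}{30} \cdot 17} = \sqrt{\frac{2002}{25} + \frac{17}{30}} = \sqrt{\frac{12097}{150}} = \frac{\sqrt{72582}}{30}$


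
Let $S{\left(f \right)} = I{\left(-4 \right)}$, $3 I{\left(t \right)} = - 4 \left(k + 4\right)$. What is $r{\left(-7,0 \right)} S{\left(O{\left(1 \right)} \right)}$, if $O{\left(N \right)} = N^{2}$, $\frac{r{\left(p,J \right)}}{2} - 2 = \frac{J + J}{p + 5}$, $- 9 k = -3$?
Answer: $- \frac{208}{9} \approx -23.111$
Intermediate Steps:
$k = \frac{1}{3}$ ($k = \left(- \frac{1}{9}\right) \left(-3\right) = \frac{1}{3} \approx 0.33333$)
$r{\left(p,J \right)} = 4 + \frac{4 J}{5 + p}$ ($r{\left(p,J \right)} = 4 + 2 \frac{J + J}{p + 5} = 4 + 2 \frac{2 J}{5 + p} = 4 + \frac{4 J}{5 + p}$)
$I{\left(t \right)} = - \frac{52}{9}$ ($I{\left(t \right)} = \frac{\left(-4\right) \left(\frac{1}{3} + 4\right)}{3} = \frac{\left(-4\right) \frac{13}{3}}{3} = \frac{1}{3} \left(- \frac{52}{3}\right) = - \frac{52}{9}$)
$S{\left(f \right)} = - \frac{52}{9}$
$r{\left(-7,0 \right)} S{\left(O{\left(1 \right)} \right)} = \frac{4 \left(5 + 0 - 7\right)}{5 - 7} \left(- \frac{52}{9}\right) = 4 \frac{1}{-2} \left(-2\right) \left(- \frac{52}{9}\right) = 4 \left(- \frac{1}{2}\right) \left(-2\right) \left(- \frac{52}{9}\right) = 4 \left(- \frac{52}{9}\right) = - \frac{208}{9}$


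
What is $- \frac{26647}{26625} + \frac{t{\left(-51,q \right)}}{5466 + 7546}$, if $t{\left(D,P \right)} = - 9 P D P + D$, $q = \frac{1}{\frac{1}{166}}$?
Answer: $\frac{336410342861}{346444500} \approx 971.04$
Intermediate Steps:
$q = 166$ ($q = \frac{1}{\frac{1}{166}} = 166$)
$t{\left(D,P \right)} = D - 9 D P^{2}$ ($t{\left(D,P \right)} = - 9 D P P + D = - 9 D P^{2} + D = D - 9 D P^{2}$)
$- \frac{26647}{26625} + \frac{t{\left(-51,q \right)}}{5466 + 7546} = - \frac{26647}{26625} + \frac{\left(-51\right) \left(1 - 9 \cdot 166^{2}\right)}{5466 + 7546} = \left(-26647\right) \frac{1}{26625} + \frac{\left(-51\right) \left(1 - 248004\right)}{13012} = - \frac{26647}{26625} + - 51 \left(1 - 248004\right) \frac{1}{13012} = - \frac{26647}{26625} + \left(-51\right) \left(-248003\right) \frac{1}{13012} = - \frac{26647}{26625} + 12648153 \cdot \frac{1}{13012} = - \frac{26647}{26625} + \frac{12648153}{13012} = \frac{336410342861}{346444500}$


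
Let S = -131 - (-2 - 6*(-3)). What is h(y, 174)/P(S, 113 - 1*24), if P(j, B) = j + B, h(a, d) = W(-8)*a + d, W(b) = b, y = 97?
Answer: 301/29 ≈ 10.379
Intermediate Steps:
h(a, d) = d - 8*a (h(a, d) = -8*a + d = d - 8*a)
S = -147 (S = -131 - (-2 + 18) = -131 - 1*16 = -131 - 16 = -147)
P(j, B) = B + j
h(y, 174)/P(S, 113 - 1*24) = (174 - 8*97)/((113 - 1*24) - 147) = (174 - 776)/((113 - 24) - 147) = -602/(89 - 147) = -602/(-58) = -602*(-1/58) = 301/29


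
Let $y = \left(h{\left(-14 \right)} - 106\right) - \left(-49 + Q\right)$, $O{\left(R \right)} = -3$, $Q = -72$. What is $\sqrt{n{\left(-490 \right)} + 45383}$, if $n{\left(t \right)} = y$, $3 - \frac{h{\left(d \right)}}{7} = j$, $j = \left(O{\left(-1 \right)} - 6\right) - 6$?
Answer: $2 \sqrt{11381} \approx 213.36$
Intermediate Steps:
$j = -15$ ($j = \left(-3 - 6\right) - 6 = -9 - 6 = -15$)
$h{\left(d \right)} = 126$ ($h{\left(d \right)} = 21 - -105 = 21 + 105 = 126$)
$y = 141$ ($y = \left(126 - 106\right) + \left(49 - -72\right) = 20 + \left(49 + 72\right) = 20 + 121 = 141$)
$n{\left(t \right)} = 141$
$\sqrt{n{\left(-490 \right)} + 45383} = \sqrt{141 + 45383} = \sqrt{45524} = 2 \sqrt{11381}$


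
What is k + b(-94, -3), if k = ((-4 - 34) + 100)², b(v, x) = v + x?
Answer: 3747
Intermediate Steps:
k = 3844 (k = (-38 + 100)² = 62² = 3844)
k + b(-94, -3) = 3844 + (-94 - 3) = 3844 - 97 = 3747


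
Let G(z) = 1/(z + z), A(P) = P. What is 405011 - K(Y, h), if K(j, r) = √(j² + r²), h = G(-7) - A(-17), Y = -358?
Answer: 405011 - √25176313/14 ≈ 4.0465e+5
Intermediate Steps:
G(z) = 1/(2*z)
h = 237/14 (h = (½)/(-7) - 1*(-17) = (½)*(-⅐) + 17 = -1/14 + 17 = 237/14 ≈ 16.929)
405011 - K(Y, h) = 405011 - √((-358)² + (237/14)²) = 405011 - √(128164 + 56169/196) = 405011 - √(25176313/196) = 405011 - √25176313/14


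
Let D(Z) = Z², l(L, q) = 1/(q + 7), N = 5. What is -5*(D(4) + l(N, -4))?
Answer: -245/3 ≈ -81.667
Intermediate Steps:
l(L, q) = 1/(7 + q)
-5*(D(4) + l(N, -4)) = -5*(4² + 1/(7 - 4)) = -5*(16 + 1/3) = -5*(16 + ⅓) = -5*49/3 = -245/3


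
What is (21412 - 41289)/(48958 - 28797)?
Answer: -19877/20161 ≈ -0.98591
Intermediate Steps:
(21412 - 41289)/(48958 - 28797) = -19877/20161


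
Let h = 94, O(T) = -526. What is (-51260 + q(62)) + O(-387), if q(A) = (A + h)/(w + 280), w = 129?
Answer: -21180318/409 ≈ -51786.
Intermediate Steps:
q(A) = 94/409 + A/409 (q(A) = (A + 94)/(129 + 280) = (94 + A)/409 = (94 + A)*(1/409) = 94/409 + A/409)
(-51260 + q(62)) + O(-387) = (-51260 + (94/409 + (1/409)*62)) - 526 = (-51260 + (94/409 + 62/409)) - 526 = (-51260 + 156/409) - 526 = -20965184/409 - 526 = -21180318/409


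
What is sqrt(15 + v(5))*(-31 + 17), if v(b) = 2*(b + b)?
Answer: -14*sqrt(35) ≈ -82.825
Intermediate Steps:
v(b) = 4*b (v(b) = 2*(2*b) = 4*b)
sqrt(15 + v(5))*(-31 + 17) = sqrt(15 + 4*5)*(-31 + 17) = sqrt(15 + 20)*(-14) = sqrt(35)*(-14) = -14*sqrt(35)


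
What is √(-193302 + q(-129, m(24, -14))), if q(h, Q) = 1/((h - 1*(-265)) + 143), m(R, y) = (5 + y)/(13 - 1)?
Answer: I*√1671868967/93 ≈ 439.66*I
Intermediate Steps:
m(R, y) = 5/12 + y/12 (m(R, y) = (5 + y)/12 = (5 + y)*(1/12) = 5/12 + y/12)
q(h, Q) = 1/(408 + h) (q(h, Q) = 1/((h + 265) + 143) = 1/((265 + h) + 143) = 1/(408 + h))
√(-193302 + q(-129, m(24, -14))) = √(-193302 + 1/(408 - 129)) = √(-193302 + 1/279) = √(-53931257/279) = I*√1671868967/93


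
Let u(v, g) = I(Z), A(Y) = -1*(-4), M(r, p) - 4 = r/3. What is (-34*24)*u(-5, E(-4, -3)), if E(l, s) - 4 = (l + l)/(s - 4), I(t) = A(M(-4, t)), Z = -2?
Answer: -3264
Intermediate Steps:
M(r, p) = 4 + r/3
A(Y) = 4
I(t) = 4
E(l, s) = 4 + 2*l/(-4 + s) (E(l, s) = 4 + (l + l)/(s - 4) = 4 + (2*l)/(-4 + s) = 4 + 2*l/(-4 + s))
u(v, g) = 4
(-34*24)*u(-5, E(-4, -3)) = -34*24*4 = -816*4 = -3264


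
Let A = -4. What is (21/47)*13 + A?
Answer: 85/47 ≈ 1.8085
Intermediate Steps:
(21/47)*13 + A = (21/47)*13 - 4 = 273/47 - 4 = 85/47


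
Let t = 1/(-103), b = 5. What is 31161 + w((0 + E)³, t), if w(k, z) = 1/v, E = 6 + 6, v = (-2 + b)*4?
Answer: 373933/12 ≈ 31161.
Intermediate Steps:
v = 12 (v = (-2 + 5)*4 = 3*4 = 12)
E = 12
t = -1/103 ≈ -0.0097087
w(k, z) = 1/12
31161 + w((0 + E)³, t) = 31161 + 1/12 = 373933/12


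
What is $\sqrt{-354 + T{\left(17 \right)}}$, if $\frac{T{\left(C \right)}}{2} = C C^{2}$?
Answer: $16 \sqrt{37} \approx 97.324$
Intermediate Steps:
$T{\left(C \right)} = 2 C^{3}$ ($T{\left(C \right)} = 2 C C^{2} = 2 C^{3}$)
$\sqrt{-354 + T{\left(17 \right)}} = \sqrt{-354 + 2 \cdot 17^{3}} = \sqrt{-354 + 2 \cdot 4913} = \sqrt{-354 + 9826} = \sqrt{9472} = 16 \sqrt{37}$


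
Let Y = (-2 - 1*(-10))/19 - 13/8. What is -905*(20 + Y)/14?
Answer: -2585585/2128 ≈ -1215.0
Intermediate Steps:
Y = -183/152 (Y = (-2 + 10)*(1/19) - 13*1/8 = 8*(1/19) - 13/8 = 8/19 - 13/8 = -183/152 ≈ -1.2039)
-905*(20 + Y)/14 = -905*(20 - 183/152)/14 = -2585585/(152*14) = -905*2857/2128 = -2585585/2128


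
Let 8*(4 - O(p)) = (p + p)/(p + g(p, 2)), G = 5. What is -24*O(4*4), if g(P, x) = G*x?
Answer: -1200/13 ≈ -92.308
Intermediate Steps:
g(P, x) = 5*x
O(p) = 4 - p/(4*(10 + p)) (O(p) = 4 - (p + p)/(8*(p + 5*2)) = 4 - 2*p/(8*(p + 10)) = 4 - 2*p/(8*(10 + p)) = 4 - p/(4*(10 + p)))
-24*O(4*4) = -30*(32 + 3*(4*4))/(10 + 4*4) = -30*(32 + 3*16)/(10 + 16) = -30*(32 + 48)/26 = -30*80/26 = -24*50/13 = -1200/13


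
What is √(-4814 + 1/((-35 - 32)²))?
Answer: I*√21610045/67 ≈ 69.383*I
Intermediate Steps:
√(-4814 + 1/((-35 - 32)²)) = √(-4814 + 1/((-67)²)) = √(-4814 + 1/4489) = √(-21610045/4489) = I*√21610045/67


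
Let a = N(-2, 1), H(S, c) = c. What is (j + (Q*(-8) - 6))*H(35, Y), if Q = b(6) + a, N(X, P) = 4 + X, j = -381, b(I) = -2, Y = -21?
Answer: 8127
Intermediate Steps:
a = 2 (a = 4 - 2 = 2)
Q = 0 (Q = -2 + 2 = 0)
(j + (Q*(-8) - 6))*H(35, Y) = (-381 + (0*(-8) - 6))*(-21) = (-381 + (0 - 6))*(-21) = (-381 - 6)*(-21) = -387*(-21) = 8127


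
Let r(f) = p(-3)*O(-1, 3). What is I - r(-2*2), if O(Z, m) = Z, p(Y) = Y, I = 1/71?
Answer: -212/71 ≈ -2.9859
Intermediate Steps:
I = 1/71 ≈ 0.014085
r(f) = 3 (r(f) = -3*(-1) = 3)
I - r(-2*2) = 1/71 - 1*3 = 1/71 - 3 = -212/71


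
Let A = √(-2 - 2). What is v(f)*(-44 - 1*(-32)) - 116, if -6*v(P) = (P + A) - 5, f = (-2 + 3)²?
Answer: -124 + 4*I ≈ -124.0 + 4.0*I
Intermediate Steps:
A = 2*I (A = √(-4) = 2*I ≈ 2.0*I)
f = 1 (f = 1² = 1)
v(P) = ⅚ - I/3 - P/6 (v(P) = -((P + 2*I) - 5)/6 = -(-5 + P + 2*I)/6 = ⅚ - I/3 - P/6)
v(f)*(-44 - 1*(-32)) - 116 = (⅚ - I/3 - ⅙*1)*(-44 - 1*(-32)) - 116 = (⅚ - I/3 - ⅙)*(-44 + 32) - 116 = (⅔ - I/3)*(-12) - 116 = (-8 + 4*I) - 116 = -124 + 4*I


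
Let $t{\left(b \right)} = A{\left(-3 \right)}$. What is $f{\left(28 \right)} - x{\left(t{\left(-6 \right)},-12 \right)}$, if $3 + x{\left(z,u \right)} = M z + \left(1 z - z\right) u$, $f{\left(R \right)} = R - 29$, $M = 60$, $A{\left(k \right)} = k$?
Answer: $182$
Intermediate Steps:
$t{\left(b \right)} = -3$
$f{\left(R \right)} = -29 + R$
$x{\left(z,u \right)} = -3 + 60 z$ ($x{\left(z,u \right)} = -3 + \left(60 z + \left(1 z - z\right) u\right) = -3 + \left(60 z + \left(z - z\right) u\right) = -3 + \left(60 z + 0 u\right) = -3 + \left(60 z + 0\right) = -3 + 60 z$)
$f{\left(28 \right)} - x{\left(t{\left(-6 \right)},-12 \right)} = \left(-29 + 28\right) - \left(-3 + 60 \left(-3\right)\right) = -1 - \left(-3 - 180\right) = -1 - -183 = -1 + 183 = 182$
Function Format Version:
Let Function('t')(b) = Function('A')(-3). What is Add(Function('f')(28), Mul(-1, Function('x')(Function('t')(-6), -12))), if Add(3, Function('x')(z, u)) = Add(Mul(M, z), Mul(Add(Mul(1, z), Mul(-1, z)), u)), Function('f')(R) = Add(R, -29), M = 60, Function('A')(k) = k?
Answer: 182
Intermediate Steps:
Function('t')(b) = -3
Function('f')(R) = Add(-29, R)
Function('x')(z, u) = Add(-3, Mul(60, z)) (Function('x')(z, u) = Add(-3, Add(Mul(60, z), Mul(Add(Mul(1, z), Mul(-1, z)), u))) = Add(-3, Add(Mul(60, z), Mul(Add(z, Mul(-1, z)), u))) = Add(-3, Add(Mul(60, z), Mul(0, u))) = Add(-3, Add(Mul(60, z), 0)) = Add(-3, Mul(60, z)))
Add(Function('f')(28), Mul(-1, Function('x')(Function('t')(-6), -12))) = Add(Add(-29, 28), Mul(-1, Add(-3, Mul(60, -3)))) = Add(-1, Mul(-1, Add(-3, -180))) = Add(-1, Mul(-1, -183)) = Add(-1, 183) = 182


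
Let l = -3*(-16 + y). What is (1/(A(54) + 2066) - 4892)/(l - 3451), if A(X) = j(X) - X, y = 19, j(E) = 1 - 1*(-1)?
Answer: 9852487/6968440 ≈ 1.4139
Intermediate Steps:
j(E) = 2 (j(E) = 1 + 1 = 2)
A(X) = 2 - X
l = -9 (l = -3*(-16 + 19) = -3*3 = -9)
(1/(A(54) + 2066) - 4892)/(l - 3451) = (1/((2 - 1*54) + 2066) - 4892)/(-9 - 3451) = (1/((2 - 54) + 2066) - 4892)/(-3460) = (1/(-52 + 2066) - 4892)*(-1/3460) = (1/2014 - 4892)*(-1/3460) = -9852487/2014*(-1/3460) = 9852487/6968440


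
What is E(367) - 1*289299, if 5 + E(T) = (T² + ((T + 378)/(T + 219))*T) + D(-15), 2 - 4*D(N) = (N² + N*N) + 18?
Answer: -45199622/293 ≈ -1.5427e+5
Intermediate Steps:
D(N) = -4 - N²/2 (D(N) = ½ - ((N² + N*N) + 18)/4 = ½ - ((N² + N²) + 18)/4 = ½ - (2*N² + 18)/4 = ½ - (18 + 2*N²)/4 = ½ + (-9/2 - N²/2) = -4 - N²/2)
E(T) = -243/2 + T² + T*(378 + T)/(219 + T) (E(T) = -5 + ((T² + ((T + 378)/(T + 219))*T) + (-4 - ½*(-15)²)) = -5 + ((T² + ((378 + T)/(219 + T))*T) + (-4 - ½*225)) = -5 + ((T² + ((378 + T)/(219 + T))*T) + (-4 - 225/2)) = -5 + ((T² + T*(378 + T)/(219 + T)) - 233/2) = -5 + (-233/2 + T² + T*(378 + T)/(219 + T)) = -243/2 + T² + T*(378 + T)/(219 + T))
E(367) - 1*289299 = (-53217 + 2*367³ + 440*367² + 513*367)/(2*(219 + 367)) - 1*289299 = (½)*(-53217 + 2*49430863 + 440*134689 + 188271)/586 - 289299 = (½)*(1/586)*(-53217 + 98861726 + 59263160 + 188271) - 289299 = (½)*(1/586)*158259940 - 289299 = 39564985/293 - 289299 = -45199622/293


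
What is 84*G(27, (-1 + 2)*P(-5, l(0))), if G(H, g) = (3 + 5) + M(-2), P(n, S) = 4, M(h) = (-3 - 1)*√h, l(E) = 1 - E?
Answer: 672 - 336*I*√2 ≈ 672.0 - 475.18*I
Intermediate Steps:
M(h) = -4*√h
G(H, g) = 8 - 4*I*√2 (G(H, g) = (3 + 5) - 4*I*√2 = 8 - 4*I*√2)
84*G(27, (-1 + 2)*P(-5, l(0))) = 84*(8 - 4*I*√2) = 672 - 336*I*√2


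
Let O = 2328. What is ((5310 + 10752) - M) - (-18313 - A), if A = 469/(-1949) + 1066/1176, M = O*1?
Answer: 36727009609/1146012 ≈ 32048.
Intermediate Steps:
M = 2328 (M = 2328*1 = 2328)
A = 763045/1146012 (A = 469*(-1/1949) + 1066*(1/1176) = -469/1949 + 533/588 = 763045/1146012 ≈ 0.66583)
((5310 + 10752) - M) - (-18313 - A) = ((5310 + 10752) - 1*2328) - (-18313 - 1*763045/1146012) = (16062 - 2328) - (-18313 - 763045/1146012) = 13734 - 1*(-20987680801/1146012) = 13734 + 20987680801/1146012 = 36727009609/1146012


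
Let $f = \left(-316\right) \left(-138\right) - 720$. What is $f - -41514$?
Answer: $84402$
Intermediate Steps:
$f = 42888$ ($f = 43608 - 720 = 42888$)
$f - -41514 = 42888 - -41514 = 42888 + 41514 = 84402$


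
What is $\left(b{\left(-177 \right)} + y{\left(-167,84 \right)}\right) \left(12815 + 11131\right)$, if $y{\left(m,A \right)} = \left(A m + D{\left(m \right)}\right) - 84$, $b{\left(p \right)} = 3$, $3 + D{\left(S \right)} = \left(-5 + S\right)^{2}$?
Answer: $370492512$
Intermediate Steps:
$D{\left(S \right)} = -3 + \left(-5 + S\right)^{2}$
$y{\left(m,A \right)} = -87 + \left(-5 + m\right)^{2} + A m$ ($y{\left(m,A \right)} = \left(A m + \left(-3 + \left(-5 + m\right)^{2}\right)\right) - 84 = \left(-3 + \left(-5 + m\right)^{2} + A m\right) - 84 = -87 + \left(-5 + m\right)^{2} + A m$)
$\left(b{\left(-177 \right)} + y{\left(-167,84 \right)}\right) \left(12815 + 11131\right) = \left(3 + \left(-87 + \left(-5 - 167\right)^{2} + 84 \left(-167\right)\right)\right) \left(12815 + 11131\right) = \left(3 - \left(14115 - 29584\right)\right) 23946 = \left(3 - -15469\right) 23946 = \left(3 + 15469\right) 23946 = 15472 \cdot 23946 = 370492512$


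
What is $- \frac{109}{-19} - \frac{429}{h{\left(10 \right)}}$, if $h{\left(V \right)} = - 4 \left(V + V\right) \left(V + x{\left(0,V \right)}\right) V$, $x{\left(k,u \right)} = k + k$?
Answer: $\frac{880151}{152000} \approx 5.7905$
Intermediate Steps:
$x{\left(k,u \right)} = 2 k$
$h{\left(V \right)} = - 8 V^{3}$ ($h{\left(V \right)} = - 4 \left(V + V\right) \left(V + 2 \cdot 0\right) V = - 4 \cdot 2 V \left(V + 0\right) V = - 4 \cdot 2 V V V = - 4 \cdot 2 V^{2} V = - 8 V^{2} V = - 8 V^{3}$)
$- \frac{109}{-19} - \frac{429}{h{\left(10 \right)}} = - \frac{109}{-19} - \frac{429}{\left(-8\right) 10^{3}} = \left(-109\right) \left(- \frac{1}{19}\right) - \frac{429}{\left(-8\right) 1000} = \frac{109}{19} - \frac{429}{-8000} = \frac{109}{19} - - \frac{429}{8000} = \frac{109}{19} + \frac{429}{8000} = \frac{880151}{152000}$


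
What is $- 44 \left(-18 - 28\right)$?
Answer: $2024$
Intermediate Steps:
$- 44 \left(-18 - 28\right) = \left(-44\right) \left(-46\right) = 2024$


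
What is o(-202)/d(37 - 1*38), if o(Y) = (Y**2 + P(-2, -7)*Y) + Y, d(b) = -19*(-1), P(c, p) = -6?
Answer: 41814/19 ≈ 2200.7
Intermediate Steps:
d(b) = 19
o(Y) = Y**2 - 5*Y (o(Y) = (Y**2 - 6*Y) + Y = Y**2 - 5*Y)
o(-202)/d(37 - 1*38) = -202*(-5 - 202)/19 = -202*(-207)*(1/19) = 41814*(1/19) = 41814/19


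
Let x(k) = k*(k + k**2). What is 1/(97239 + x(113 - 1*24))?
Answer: 1/810129 ≈ 1.2344e-6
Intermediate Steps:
1/(97239 + x(113 - 1*24)) = 1/(97239 + (113 - 1*24)**2*(1 + (113 - 1*24))) = 1/(97239 + (113 - 24)**2*(1 + (113 - 24))) = 1/(97239 + 89**2*(1 + 89)) = 1/(97239 + 7921*90) = 1/(97239 + 712890) = 1/810129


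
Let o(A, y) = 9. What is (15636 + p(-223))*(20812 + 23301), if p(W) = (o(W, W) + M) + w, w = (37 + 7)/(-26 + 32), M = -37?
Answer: 2066517598/3 ≈ 6.8884e+8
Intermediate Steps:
w = 22/3 (w = 44/6 = 44*(1/6) = 22/3 ≈ 7.3333)
p(W) = -62/3 (p(W) = (9 - 37) + 22/3 = -28 + 22/3 = -62/3)
(15636 + p(-223))*(20812 + 23301) = (15636 - 62/3)*(20812 + 23301) = (46846/3)*44113 = 2066517598/3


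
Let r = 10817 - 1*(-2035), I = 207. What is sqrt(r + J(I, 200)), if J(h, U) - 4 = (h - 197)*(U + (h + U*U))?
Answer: sqrt(416926) ≈ 645.70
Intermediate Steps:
r = 12852 (r = 10817 + 2035 = 12852)
J(h, U) = 4 + (-197 + h)*(U + h + U**2) (J(h, U) = 4 + (h - 197)*(U + (h + U*U)) = 4 + (-197 + h)*(U + (h + U**2)) = 4 + (-197 + h)*(U + h + U**2))
sqrt(r + J(I, 200)) = sqrt(12852 + (4 + 207**2 - 197*200 - 197*207 - 197*200**2 + 200*207 + 207*200**2)) = sqrt(12852 + (4 + 42849 - 39400 - 40779 - 197*40000 + 41400 + 207*40000)) = sqrt(12852 + (4 + 42849 - 39400 - 40779 - 7880000 + 41400 + 8280000)) = sqrt(12852 + 404074) = sqrt(416926)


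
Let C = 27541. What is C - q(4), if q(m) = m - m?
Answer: 27541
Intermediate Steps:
q(m) = 0
C - q(4) = 27541 - 1*0 = 27541 + 0 = 27541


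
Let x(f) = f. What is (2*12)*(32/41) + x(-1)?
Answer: 727/41 ≈ 17.732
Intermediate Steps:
(2*12)*(32/41) + x(-1) = (2*12)*(32/41) - 1 = 24*(32*(1/41)) - 1 = 24*(32/41) - 1 = 768/41 - 1 = 727/41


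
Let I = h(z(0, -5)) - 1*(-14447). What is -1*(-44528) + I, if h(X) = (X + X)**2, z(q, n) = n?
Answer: 59075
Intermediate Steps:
h(X) = 4*X**2 (h(X) = (2*X)**2 = 4*X**2)
I = 14547 (I = 4*(-5)**2 - 1*(-14447) = 4*25 + 14447 = 100 + 14447 = 14547)
-1*(-44528) + I = -1*(-44528) + 14547 = 44528 + 14547 = 59075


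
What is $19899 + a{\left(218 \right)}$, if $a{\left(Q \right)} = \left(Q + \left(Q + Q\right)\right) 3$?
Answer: $21861$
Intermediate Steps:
$a{\left(Q \right)} = 9 Q$ ($a{\left(Q \right)} = \left(Q + 2 Q\right) 3 = 3 Q 3 = 9 Q$)
$19899 + a{\left(218 \right)} = 19899 + 9 \cdot 218 = 19899 + 1962 = 21861$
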